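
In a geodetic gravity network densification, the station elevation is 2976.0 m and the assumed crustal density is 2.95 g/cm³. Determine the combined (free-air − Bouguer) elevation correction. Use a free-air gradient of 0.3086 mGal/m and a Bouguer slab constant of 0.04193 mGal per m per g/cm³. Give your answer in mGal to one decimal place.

550.3

Combined gradient = 0.3086 − 0.04193 × 2.95 = 0.1849065 mGal/m
Combined elevation correction = 0.1849065 × 2976.0 = 550.3 mGal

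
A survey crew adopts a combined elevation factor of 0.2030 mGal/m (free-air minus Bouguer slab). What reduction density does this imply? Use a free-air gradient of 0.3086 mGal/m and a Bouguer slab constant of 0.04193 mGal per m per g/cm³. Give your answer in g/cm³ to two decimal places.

0.2030 = 0.3086 − 0.04193 × ρ
ρ = (0.3086 − 0.2030) / 0.04193 = 2.52 g/cm³

2.52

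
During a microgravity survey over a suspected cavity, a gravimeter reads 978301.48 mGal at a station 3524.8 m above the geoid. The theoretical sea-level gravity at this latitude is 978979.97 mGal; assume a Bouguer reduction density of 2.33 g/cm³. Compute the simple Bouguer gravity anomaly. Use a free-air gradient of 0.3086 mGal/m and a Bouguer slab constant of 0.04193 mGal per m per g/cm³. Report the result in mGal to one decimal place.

Free-air correction = 0.3086 × 3524.8 = 1087.75 mGal
Free-air anomaly = 978301.48 − 978979.97 + (1087.75) = 409.26 mGal
Bouguer slab correction = 0.04193 × 2.33 × 3524.8 = 344.36 mGal
Simple Bouguer anomaly = 409.26 − (344.36) = 64.90 mGal

64.9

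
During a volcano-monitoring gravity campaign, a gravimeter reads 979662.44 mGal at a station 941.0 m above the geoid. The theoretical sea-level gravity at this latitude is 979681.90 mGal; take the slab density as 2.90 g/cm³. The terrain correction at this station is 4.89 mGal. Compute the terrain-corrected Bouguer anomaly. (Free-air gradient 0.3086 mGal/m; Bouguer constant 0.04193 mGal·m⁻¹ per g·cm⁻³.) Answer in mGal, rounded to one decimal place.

161.4

Free-air correction = 0.3086 × 941.0 = 290.39 mGal
Free-air anomaly = 979662.44 − 979681.90 + (290.39) = 270.93 mGal
Bouguer slab correction = 0.04193 × 2.90 × 941.0 = 114.42 mGal
Simple Bouguer anomaly = 270.93 − (114.42) = 156.51 mGal
Complete Bouguer anomaly = 156.51 + 4.89 = 161.40 mGal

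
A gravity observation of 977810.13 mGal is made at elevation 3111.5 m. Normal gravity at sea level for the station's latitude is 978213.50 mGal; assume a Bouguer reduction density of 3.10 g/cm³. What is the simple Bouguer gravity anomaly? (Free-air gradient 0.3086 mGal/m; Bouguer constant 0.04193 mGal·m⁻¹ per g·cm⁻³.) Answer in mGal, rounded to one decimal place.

152.4

Free-air correction = 0.3086 × 3111.5 = 960.21 mGal
Free-air anomaly = 977810.13 − 978213.50 + (960.21) = 556.84 mGal
Bouguer slab correction = 0.04193 × 3.10 × 3111.5 = 404.44 mGal
Simple Bouguer anomaly = 556.84 − (404.44) = 152.40 mGal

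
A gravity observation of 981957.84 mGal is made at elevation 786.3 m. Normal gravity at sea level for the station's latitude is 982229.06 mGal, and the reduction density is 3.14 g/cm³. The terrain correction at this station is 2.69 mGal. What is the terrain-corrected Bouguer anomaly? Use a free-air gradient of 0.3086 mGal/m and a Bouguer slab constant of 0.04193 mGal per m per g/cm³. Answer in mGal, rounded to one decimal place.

-129.4

Free-air correction = 0.3086 × 786.3 = 242.65 mGal
Free-air anomaly = 981957.84 − 982229.06 + (242.65) = -28.57 mGal
Bouguer slab correction = 0.04193 × 3.14 × 786.3 = 103.52 mGal
Simple Bouguer anomaly = -28.57 − (103.52) = -132.09 mGal
Complete Bouguer anomaly = -132.09 + 2.69 = -129.40 mGal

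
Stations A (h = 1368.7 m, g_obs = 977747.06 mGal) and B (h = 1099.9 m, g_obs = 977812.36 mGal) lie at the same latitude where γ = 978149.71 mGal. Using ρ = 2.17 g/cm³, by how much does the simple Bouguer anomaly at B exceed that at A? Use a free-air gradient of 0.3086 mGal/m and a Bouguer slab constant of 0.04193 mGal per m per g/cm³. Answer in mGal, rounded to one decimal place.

Δg_SB(A) = 977747.06 − 978149.71 + 0.3086×1368.7 − 0.04193×2.17×1368.7 = -104.80 mGal
Δg_SB(B) = 977812.36 − 978149.71 + 0.3086×1099.9 − 0.04193×2.17×1099.9 = -98.00 mGal
Difference = -98.00 − (-104.80) = 6.80 mGal

6.8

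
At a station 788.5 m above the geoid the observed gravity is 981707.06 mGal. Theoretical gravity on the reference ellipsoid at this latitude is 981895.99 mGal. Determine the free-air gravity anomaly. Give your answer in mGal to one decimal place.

54.4

Free-air correction = 0.3086 × 788.5 = 243.33 mGal
Free-air anomaly = 981707.06 − 981895.99 + (243.33) = 54.40 mGal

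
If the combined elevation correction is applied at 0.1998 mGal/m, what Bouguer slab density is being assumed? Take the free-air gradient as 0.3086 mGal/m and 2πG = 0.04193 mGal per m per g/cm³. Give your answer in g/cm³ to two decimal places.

0.1998 = 0.3086 − 0.04193 × ρ
ρ = (0.3086 − 0.1998) / 0.04193 = 2.59 g/cm³

2.59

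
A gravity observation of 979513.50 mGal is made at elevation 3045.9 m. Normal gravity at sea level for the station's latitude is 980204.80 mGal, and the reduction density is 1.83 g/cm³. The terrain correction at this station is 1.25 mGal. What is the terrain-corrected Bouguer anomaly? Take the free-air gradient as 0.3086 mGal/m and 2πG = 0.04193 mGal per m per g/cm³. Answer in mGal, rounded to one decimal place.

16.2

Free-air correction = 0.3086 × 3045.9 = 939.96 mGal
Free-air anomaly = 979513.50 − 980204.80 + (939.96) = 248.66 mGal
Bouguer slab correction = 0.04193 × 1.83 × 3045.9 = 233.72 mGal
Simple Bouguer anomaly = 248.66 − (233.72) = 14.94 mGal
Complete Bouguer anomaly = 14.94 + 1.25 = 16.19 mGal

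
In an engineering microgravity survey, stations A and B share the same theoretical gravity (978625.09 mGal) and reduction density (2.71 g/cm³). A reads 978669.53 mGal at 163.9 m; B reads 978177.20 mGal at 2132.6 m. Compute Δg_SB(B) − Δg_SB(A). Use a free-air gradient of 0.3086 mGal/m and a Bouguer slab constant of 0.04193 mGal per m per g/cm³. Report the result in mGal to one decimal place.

-108.5

Δg_SB(A) = 978669.53 − 978625.09 + 0.3086×163.9 − 0.04193×2.71×163.9 = 76.40 mGal
Δg_SB(B) = 978177.20 − 978625.09 + 0.3086×2132.6 − 0.04193×2.71×2132.6 = -32.10 mGal
Difference = -32.10 − (76.40) = -108.50 mGal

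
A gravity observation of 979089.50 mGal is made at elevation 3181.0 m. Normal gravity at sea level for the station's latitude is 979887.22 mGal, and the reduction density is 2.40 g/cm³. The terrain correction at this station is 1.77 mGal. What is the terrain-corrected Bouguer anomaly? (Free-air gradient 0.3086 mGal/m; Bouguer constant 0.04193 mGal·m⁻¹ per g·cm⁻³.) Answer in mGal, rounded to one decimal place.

-134.4

Free-air correction = 0.3086 × 3181.0 = 981.66 mGal
Free-air anomaly = 979089.50 − 979887.22 + (981.66) = 183.94 mGal
Bouguer slab correction = 0.04193 × 2.40 × 3181.0 = 320.11 mGal
Simple Bouguer anomaly = 183.94 − (320.11) = -136.17 mGal
Complete Bouguer anomaly = -136.17 + 1.77 = -134.40 mGal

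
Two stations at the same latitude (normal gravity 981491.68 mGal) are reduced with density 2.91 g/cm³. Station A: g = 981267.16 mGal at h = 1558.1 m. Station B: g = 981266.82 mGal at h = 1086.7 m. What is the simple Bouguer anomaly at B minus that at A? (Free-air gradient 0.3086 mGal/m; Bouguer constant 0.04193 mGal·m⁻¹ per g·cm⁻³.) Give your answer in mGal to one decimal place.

-88.3

Δg_SB(A) = 981267.16 − 981491.68 + 0.3086×1558.1 − 0.04193×2.91×1558.1 = 66.20 mGal
Δg_SB(B) = 981266.82 − 981491.68 + 0.3086×1086.7 − 0.04193×2.91×1086.7 = -22.10 mGal
Difference = -22.10 − (66.20) = -88.30 mGal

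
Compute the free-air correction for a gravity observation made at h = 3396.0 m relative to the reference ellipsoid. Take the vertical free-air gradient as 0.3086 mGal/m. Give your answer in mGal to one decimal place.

Free-air correction = 0.3086 × 3396.0 = 1048.0 mGal

1048.0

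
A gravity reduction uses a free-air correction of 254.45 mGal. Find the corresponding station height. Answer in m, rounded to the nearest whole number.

h = 254.45 / 0.3086 = 824.53 m

825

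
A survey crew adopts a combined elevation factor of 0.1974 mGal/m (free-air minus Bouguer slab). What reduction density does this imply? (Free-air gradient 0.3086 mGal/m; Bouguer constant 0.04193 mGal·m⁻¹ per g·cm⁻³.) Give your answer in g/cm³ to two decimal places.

0.1974 = 0.3086 − 0.04193 × ρ
ρ = (0.3086 − 0.1974) / 0.04193 = 2.65 g/cm³

2.65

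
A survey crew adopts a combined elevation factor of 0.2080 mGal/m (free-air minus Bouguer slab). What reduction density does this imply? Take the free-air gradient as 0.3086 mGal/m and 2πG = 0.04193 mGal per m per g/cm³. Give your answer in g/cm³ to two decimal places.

0.2080 = 0.3086 − 0.04193 × ρ
ρ = (0.3086 − 0.2080) / 0.04193 = 2.40 g/cm³

2.40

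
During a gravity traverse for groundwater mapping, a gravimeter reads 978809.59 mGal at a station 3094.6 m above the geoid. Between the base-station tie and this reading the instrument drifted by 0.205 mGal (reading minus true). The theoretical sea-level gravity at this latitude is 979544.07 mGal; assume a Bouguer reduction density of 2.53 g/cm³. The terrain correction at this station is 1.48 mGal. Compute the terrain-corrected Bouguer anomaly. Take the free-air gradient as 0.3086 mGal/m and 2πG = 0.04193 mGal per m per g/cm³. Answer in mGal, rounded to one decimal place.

Drift-corrected reading = 978809.59 − (0.205) = 978809.385 mGal
Free-air correction = 0.3086 × 3094.6 = 954.99 mGal
Free-air anomaly = 978809.385 − 979544.07 + (954.99) = 220.305 mGal
Bouguer slab correction = 0.04193 × 2.53 × 3094.6 = 328.28 mGal
Simple Bouguer anomaly = 220.305 − (328.28) = -107.975 mGal
Complete Bouguer anomaly = -107.975 + 1.48 = -106.495 mGal

-106.5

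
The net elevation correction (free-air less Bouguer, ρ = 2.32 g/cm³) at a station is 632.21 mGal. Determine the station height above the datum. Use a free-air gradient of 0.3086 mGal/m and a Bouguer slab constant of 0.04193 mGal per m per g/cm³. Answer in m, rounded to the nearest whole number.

2992

Combined gradient = 0.3086 − 0.04193 × 2.32 = 0.2113224 mGal/m
h = 632.21 / 0.2113224 = 2991.68 m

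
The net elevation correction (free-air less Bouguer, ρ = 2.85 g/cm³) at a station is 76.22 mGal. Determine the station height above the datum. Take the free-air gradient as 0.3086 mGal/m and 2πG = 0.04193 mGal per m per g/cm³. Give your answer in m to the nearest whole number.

403

Combined gradient = 0.3086 − 0.04193 × 2.85 = 0.1890995 mGal/m
h = 76.22 / 0.1890995 = 403.07 m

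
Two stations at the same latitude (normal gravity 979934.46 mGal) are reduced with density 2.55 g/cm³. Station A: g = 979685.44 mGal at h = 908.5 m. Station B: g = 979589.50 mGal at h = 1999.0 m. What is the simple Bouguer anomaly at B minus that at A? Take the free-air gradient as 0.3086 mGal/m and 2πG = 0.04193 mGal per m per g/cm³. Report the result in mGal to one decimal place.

124.0

Δg_SB(A) = 979685.44 − 979934.46 + 0.3086×908.5 − 0.04193×2.55×908.5 = -65.80 mGal
Δg_SB(B) = 979589.50 − 979934.46 + 0.3086×1999.0 − 0.04193×2.55×1999.0 = 58.20 mGal
Difference = 58.20 − (-65.80) = 124.00 mGal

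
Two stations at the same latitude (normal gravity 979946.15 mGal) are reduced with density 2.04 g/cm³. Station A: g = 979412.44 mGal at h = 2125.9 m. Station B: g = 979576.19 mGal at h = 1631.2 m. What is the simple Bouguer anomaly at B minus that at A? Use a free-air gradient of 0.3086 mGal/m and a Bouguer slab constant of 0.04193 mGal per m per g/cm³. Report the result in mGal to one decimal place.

53.4

Δg_SB(A) = 979412.44 − 979946.15 + 0.3086×2125.9 − 0.04193×2.04×2125.9 = -59.50 mGal
Δg_SB(B) = 979576.19 − 979946.15 + 0.3086×1631.2 − 0.04193×2.04×1631.2 = -6.10 mGal
Difference = -6.10 − (-59.50) = 53.40 mGal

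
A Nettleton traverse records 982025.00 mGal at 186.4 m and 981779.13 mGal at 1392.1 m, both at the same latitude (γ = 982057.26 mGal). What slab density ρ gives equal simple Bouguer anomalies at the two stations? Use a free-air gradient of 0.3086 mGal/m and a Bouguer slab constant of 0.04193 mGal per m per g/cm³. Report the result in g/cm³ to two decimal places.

2.50

Δg_obs = 981779.13 − 982025.00 = -245.87 mGal over Δh = 1392.1 − 186.4 = 1205.7 m
Equal Bouguer anomalies ⇒ Δg_obs + (0.3086 − 0.04193ρ)·Δh = 0
0.3086 − 0.04193ρ = −Δg_obs/Δh = 0.20392
ρ = (0.3086 − 0.20392) / 0.04193 = 2.50 g/cm³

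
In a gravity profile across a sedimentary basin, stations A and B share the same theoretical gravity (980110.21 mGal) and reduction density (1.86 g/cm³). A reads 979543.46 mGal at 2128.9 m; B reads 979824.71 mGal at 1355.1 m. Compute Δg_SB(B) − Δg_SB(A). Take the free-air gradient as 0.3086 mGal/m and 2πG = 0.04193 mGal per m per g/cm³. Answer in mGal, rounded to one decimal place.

Δg_SB(A) = 979543.46 − 980110.21 + 0.3086×2128.9 − 0.04193×1.86×2128.9 = -75.80 mGal
Δg_SB(B) = 979824.71 − 980110.21 + 0.3086×1355.1 − 0.04193×1.86×1355.1 = 27.00 mGal
Difference = 27.00 − (-75.80) = 102.80 mGal

102.8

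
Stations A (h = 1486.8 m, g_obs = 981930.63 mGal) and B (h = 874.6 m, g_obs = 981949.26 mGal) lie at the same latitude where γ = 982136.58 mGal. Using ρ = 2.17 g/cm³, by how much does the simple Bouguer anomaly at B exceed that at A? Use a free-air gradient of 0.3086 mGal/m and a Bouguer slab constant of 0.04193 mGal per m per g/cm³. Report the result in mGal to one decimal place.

-114.6

Δg_SB(A) = 981930.63 − 982136.58 + 0.3086×1486.8 − 0.04193×2.17×1486.8 = 117.60 mGal
Δg_SB(B) = 981949.26 − 982136.58 + 0.3086×874.6 − 0.04193×2.17×874.6 = 3.00 mGal
Difference = 3.00 − (117.60) = -114.60 mGal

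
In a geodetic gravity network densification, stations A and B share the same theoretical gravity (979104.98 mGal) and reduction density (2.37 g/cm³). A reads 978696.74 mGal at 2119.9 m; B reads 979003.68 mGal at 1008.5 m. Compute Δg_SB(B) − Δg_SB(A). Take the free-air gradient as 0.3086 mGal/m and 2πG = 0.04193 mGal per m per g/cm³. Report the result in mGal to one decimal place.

Δg_SB(A) = 978696.74 − 979104.98 + 0.3086×2119.9 − 0.04193×2.37×2119.9 = 35.30 mGal
Δg_SB(B) = 979003.68 − 979104.98 + 0.3086×1008.5 − 0.04193×2.37×1008.5 = 109.70 mGal
Difference = 109.70 − (35.30) = 74.40 mGal

74.4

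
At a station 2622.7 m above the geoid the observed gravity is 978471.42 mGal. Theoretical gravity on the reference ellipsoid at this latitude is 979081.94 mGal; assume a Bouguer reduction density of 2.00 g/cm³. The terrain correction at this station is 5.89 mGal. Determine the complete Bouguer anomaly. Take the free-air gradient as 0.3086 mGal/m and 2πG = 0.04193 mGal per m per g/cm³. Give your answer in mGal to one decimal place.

Free-air correction = 0.3086 × 2622.7 = 809.37 mGal
Free-air anomaly = 978471.42 − 979081.94 + (809.37) = 198.85 mGal
Bouguer slab correction = 0.04193 × 2.00 × 2622.7 = 219.94 mGal
Simple Bouguer anomaly = 198.85 − (219.94) = -21.09 mGal
Complete Bouguer anomaly = -21.09 + 5.89 = -15.20 mGal

-15.2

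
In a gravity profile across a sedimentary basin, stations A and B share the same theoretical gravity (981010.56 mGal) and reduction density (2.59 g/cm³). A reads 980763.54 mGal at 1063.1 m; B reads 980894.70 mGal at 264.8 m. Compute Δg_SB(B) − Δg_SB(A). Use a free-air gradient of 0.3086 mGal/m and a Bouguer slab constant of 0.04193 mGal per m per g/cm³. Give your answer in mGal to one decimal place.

Δg_SB(A) = 980763.54 − 981010.56 + 0.3086×1063.1 − 0.04193×2.59×1063.1 = -34.40 mGal
Δg_SB(B) = 980894.70 − 981010.56 + 0.3086×264.8 − 0.04193×2.59×264.8 = -62.90 mGal
Difference = -62.90 − (-34.40) = -28.50 mGal

-28.5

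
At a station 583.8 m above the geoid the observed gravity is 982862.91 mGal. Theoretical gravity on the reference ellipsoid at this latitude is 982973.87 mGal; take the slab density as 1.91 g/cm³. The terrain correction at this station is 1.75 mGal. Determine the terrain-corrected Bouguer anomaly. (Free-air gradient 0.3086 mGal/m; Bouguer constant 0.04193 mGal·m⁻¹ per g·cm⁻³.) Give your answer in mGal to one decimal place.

24.2

Free-air correction = 0.3086 × 583.8 = 180.16 mGal
Free-air anomaly = 982862.91 − 982973.87 + (180.16) = 69.20 mGal
Bouguer slab correction = 0.04193 × 1.91 × 583.8 = 46.75 mGal
Simple Bouguer anomaly = 69.20 − (46.75) = 22.45 mGal
Complete Bouguer anomaly = 22.45 + 1.75 = 24.20 mGal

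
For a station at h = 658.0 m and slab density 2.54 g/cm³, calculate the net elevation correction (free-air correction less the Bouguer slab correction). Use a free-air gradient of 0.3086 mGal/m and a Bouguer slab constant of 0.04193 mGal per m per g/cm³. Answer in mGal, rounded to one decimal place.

133.0

Combined gradient = 0.3086 − 0.04193 × 2.54 = 0.2020978 mGal/m
Combined elevation correction = 0.2020978 × 658.0 = 133.0 mGal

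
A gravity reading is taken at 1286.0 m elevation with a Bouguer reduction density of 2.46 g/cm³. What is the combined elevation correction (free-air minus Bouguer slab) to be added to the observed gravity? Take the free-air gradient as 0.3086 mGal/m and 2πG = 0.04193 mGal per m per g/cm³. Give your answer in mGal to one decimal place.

264.2

Combined gradient = 0.3086 − 0.04193 × 2.46 = 0.2054522 mGal/m
Combined elevation correction = 0.2054522 × 1286.0 = 264.2 mGal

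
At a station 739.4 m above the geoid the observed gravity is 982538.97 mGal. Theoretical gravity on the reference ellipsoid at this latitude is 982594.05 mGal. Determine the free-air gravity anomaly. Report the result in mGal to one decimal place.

173.1

Free-air correction = 0.3086 × 739.4 = 228.18 mGal
Free-air anomaly = 982538.97 − 982594.05 + (228.18) = 173.10 mGal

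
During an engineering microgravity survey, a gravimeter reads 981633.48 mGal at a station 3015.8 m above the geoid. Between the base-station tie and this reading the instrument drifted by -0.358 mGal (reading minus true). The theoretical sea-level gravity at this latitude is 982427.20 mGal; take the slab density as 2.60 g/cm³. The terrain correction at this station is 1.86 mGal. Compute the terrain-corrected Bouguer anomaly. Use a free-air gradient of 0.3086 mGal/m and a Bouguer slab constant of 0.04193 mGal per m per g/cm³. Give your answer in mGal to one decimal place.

Drift-corrected reading = 981633.48 − (-0.358) = 981633.838 mGal
Free-air correction = 0.3086 × 3015.8 = 930.68 mGal
Free-air anomaly = 981633.838 − 982427.20 + (930.68) = 137.318 mGal
Bouguer slab correction = 0.04193 × 2.60 × 3015.8 = 328.78 mGal
Simple Bouguer anomaly = 137.318 − (328.78) = -191.462 mGal
Complete Bouguer anomaly = -191.462 + 1.86 = -189.602 mGal

-189.6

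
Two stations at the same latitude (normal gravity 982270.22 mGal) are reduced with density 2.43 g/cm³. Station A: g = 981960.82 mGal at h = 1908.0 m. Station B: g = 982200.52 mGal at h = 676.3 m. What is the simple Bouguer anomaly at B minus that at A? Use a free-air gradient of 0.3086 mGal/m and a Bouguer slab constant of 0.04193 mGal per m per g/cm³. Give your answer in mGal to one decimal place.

Δg_SB(A) = 981960.82 − 982270.22 + 0.3086×1908.0 − 0.04193×2.43×1908.0 = 85.00 mGal
Δg_SB(B) = 982200.52 − 982270.22 + 0.3086×676.3 − 0.04193×2.43×676.3 = 70.10 mGal
Difference = 70.10 − (85.00) = -14.90 mGal

-14.9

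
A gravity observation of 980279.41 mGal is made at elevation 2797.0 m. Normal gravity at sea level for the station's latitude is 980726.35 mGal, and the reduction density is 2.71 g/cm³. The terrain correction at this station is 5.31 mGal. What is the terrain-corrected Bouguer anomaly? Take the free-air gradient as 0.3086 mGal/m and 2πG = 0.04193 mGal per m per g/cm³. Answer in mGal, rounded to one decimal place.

103.7

Free-air correction = 0.3086 × 2797.0 = 863.15 mGal
Free-air anomaly = 980279.41 − 980726.35 + (863.15) = 416.21 mGal
Bouguer slab correction = 0.04193 × 2.71 × 2797.0 = 317.82 mGal
Simple Bouguer anomaly = 416.21 − (317.82) = 98.39 mGal
Complete Bouguer anomaly = 98.39 + 5.31 = 103.70 mGal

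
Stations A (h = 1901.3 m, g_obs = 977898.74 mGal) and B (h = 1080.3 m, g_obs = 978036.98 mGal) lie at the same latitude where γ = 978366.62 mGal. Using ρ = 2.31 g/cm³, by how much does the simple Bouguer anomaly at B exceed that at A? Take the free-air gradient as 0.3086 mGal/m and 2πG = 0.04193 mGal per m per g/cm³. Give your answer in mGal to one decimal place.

Δg_SB(A) = 977898.74 − 978366.62 + 0.3086×1901.3 − 0.04193×2.31×1901.3 = -65.30 mGal
Δg_SB(B) = 978036.98 − 978366.62 + 0.3086×1080.3 − 0.04193×2.31×1080.3 = -100.90 mGal
Difference = -100.90 − (-65.30) = -35.60 mGal

-35.6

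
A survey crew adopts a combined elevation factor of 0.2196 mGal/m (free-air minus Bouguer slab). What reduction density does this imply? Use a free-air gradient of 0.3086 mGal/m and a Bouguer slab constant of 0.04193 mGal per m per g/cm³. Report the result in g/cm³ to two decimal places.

2.12

0.2196 = 0.3086 − 0.04193 × ρ
ρ = (0.3086 − 0.2196) / 0.04193 = 2.12 g/cm³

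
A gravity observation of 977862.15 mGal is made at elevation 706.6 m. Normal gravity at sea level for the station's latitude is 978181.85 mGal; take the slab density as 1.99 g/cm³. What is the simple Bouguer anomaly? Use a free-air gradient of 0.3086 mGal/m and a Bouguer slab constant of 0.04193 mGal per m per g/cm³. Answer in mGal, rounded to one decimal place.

Free-air correction = 0.3086 × 706.6 = 218.06 mGal
Free-air anomaly = 977862.15 − 978181.85 + (218.06) = -101.64 mGal
Bouguer slab correction = 0.04193 × 1.99 × 706.6 = 58.96 mGal
Simple Bouguer anomaly = -101.64 − (58.96) = -160.60 mGal

-160.6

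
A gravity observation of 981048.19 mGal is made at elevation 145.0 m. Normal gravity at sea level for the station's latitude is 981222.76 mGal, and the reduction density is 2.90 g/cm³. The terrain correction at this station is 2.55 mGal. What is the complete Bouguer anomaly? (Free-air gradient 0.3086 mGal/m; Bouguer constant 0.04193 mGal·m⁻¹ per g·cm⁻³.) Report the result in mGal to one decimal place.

Free-air correction = 0.3086 × 145.0 = 44.75 mGal
Free-air anomaly = 981048.19 − 981222.76 + (44.75) = -129.82 mGal
Bouguer slab correction = 0.04193 × 2.90 × 145.0 = 17.63 mGal
Simple Bouguer anomaly = -129.82 − (17.63) = -147.45 mGal
Complete Bouguer anomaly = -147.45 + 2.55 = -144.90 mGal

-144.9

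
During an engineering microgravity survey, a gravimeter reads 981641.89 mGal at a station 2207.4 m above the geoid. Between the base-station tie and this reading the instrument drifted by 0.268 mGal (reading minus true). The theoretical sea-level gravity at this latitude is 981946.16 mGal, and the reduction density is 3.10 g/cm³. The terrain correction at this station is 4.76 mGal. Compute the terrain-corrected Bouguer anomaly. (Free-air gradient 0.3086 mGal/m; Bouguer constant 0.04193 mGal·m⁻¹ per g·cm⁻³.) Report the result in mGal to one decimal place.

94.5

Drift-corrected reading = 981641.89 − (0.268) = 981641.622 mGal
Free-air correction = 0.3086 × 2207.4 = 681.20 mGal
Free-air anomaly = 981641.622 − 981946.16 + (681.20) = 376.662 mGal
Bouguer slab correction = 0.04193 × 3.10 × 2207.4 = 286.92 mGal
Simple Bouguer anomaly = 376.662 − (286.92) = 89.742 mGal
Complete Bouguer anomaly = 89.742 + 4.76 = 94.502 mGal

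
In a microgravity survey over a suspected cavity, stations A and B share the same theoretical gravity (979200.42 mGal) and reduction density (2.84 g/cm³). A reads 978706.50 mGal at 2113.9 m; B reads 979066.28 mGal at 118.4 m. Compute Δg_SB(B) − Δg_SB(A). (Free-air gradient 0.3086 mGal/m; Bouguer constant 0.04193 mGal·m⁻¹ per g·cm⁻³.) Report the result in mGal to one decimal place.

-18.4

Δg_SB(A) = 978706.50 − 979200.42 + 0.3086×2113.9 − 0.04193×2.84×2113.9 = -93.30 mGal
Δg_SB(B) = 979066.28 − 979200.42 + 0.3086×118.4 − 0.04193×2.84×118.4 = -111.70 mGal
Difference = -111.70 − (-93.30) = -18.40 mGal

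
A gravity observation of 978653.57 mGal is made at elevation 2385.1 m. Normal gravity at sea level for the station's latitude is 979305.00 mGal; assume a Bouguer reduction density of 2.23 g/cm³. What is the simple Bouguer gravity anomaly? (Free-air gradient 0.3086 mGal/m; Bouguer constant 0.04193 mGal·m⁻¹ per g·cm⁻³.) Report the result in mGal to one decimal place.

-138.4

Free-air correction = 0.3086 × 2385.1 = 736.04 mGal
Free-air anomaly = 978653.57 − 979305.00 + (736.04) = 84.61 mGal
Bouguer slab correction = 0.04193 × 2.23 × 2385.1 = 223.02 mGal
Simple Bouguer anomaly = 84.61 − (223.02) = -138.41 mGal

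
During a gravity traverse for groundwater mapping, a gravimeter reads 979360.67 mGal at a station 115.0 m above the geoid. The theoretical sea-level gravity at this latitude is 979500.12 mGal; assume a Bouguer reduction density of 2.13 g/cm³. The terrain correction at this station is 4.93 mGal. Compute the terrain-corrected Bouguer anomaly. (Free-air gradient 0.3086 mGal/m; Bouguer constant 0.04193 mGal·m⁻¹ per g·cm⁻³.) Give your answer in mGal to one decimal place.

-109.3

Free-air correction = 0.3086 × 115.0 = 35.49 mGal
Free-air anomaly = 979360.67 − 979500.12 + (35.49) = -103.96 mGal
Bouguer slab correction = 0.04193 × 2.13 × 115.0 = 10.27 mGal
Simple Bouguer anomaly = -103.96 − (10.27) = -114.23 mGal
Complete Bouguer anomaly = -114.23 + 4.93 = -109.30 mGal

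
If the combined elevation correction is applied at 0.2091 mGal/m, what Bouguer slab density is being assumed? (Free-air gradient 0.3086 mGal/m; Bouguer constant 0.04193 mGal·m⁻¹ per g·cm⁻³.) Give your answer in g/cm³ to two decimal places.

2.37

0.2091 = 0.3086 − 0.04193 × ρ
ρ = (0.3086 − 0.2091) / 0.04193 = 2.37 g/cm³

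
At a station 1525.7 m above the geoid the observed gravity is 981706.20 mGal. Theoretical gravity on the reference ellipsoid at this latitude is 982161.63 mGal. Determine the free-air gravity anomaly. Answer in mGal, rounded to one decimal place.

15.4

Free-air correction = 0.3086 × 1525.7 = 470.83 mGal
Free-air anomaly = 981706.20 − 982161.63 + (470.83) = 15.40 mGal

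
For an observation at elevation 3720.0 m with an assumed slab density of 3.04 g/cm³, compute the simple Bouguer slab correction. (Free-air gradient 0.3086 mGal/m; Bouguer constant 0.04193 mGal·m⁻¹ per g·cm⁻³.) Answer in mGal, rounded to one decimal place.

474.2

Bouguer slab correction = 0.04193 × 3.04 × 3720.0 = 474.2 mGal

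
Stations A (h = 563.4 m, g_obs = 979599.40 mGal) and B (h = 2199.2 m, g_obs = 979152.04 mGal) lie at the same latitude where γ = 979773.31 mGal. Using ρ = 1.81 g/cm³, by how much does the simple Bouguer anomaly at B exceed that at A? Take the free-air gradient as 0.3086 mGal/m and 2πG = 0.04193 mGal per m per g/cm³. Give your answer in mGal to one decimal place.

-66.7

Δg_SB(A) = 979599.40 − 979773.31 + 0.3086×563.4 − 0.04193×1.81×563.4 = -42.80 mGal
Δg_SB(B) = 979152.04 − 979773.31 + 0.3086×2199.2 − 0.04193×1.81×2199.2 = -109.50 mGal
Difference = -109.50 − (-42.80) = -66.70 mGal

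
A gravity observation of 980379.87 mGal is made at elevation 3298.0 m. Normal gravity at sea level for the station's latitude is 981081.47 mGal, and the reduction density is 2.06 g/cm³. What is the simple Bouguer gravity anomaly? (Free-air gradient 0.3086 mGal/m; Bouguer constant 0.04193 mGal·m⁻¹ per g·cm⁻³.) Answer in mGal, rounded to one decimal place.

31.3

Free-air correction = 0.3086 × 3298.0 = 1017.76 mGal
Free-air anomaly = 980379.87 − 981081.47 + (1017.76) = 316.16 mGal
Bouguer slab correction = 0.04193 × 2.06 × 3298.0 = 284.87 mGal
Simple Bouguer anomaly = 316.16 − (284.87) = 31.29 mGal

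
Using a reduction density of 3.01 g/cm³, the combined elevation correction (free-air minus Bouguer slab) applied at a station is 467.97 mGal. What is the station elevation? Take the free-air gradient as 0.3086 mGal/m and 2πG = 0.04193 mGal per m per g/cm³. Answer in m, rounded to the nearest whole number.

2566

Combined gradient = 0.3086 − 0.04193 × 3.01 = 0.1823907 mGal/m
h = 467.97 / 0.1823907 = 2565.76 m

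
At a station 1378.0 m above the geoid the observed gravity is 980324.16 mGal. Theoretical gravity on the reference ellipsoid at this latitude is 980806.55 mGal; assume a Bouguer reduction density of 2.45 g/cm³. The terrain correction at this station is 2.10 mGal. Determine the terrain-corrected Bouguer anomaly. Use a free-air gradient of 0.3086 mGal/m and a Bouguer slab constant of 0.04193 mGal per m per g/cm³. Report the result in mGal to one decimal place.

Free-air correction = 0.3086 × 1378.0 = 425.25 mGal
Free-air anomaly = 980324.16 − 980806.55 + (425.25) = -57.14 mGal
Bouguer slab correction = 0.04193 × 2.45 × 1378.0 = 141.56 mGal
Simple Bouguer anomaly = -57.14 − (141.56) = -198.70 mGal
Complete Bouguer anomaly = -198.70 + 2.10 = -196.60 mGal

-196.6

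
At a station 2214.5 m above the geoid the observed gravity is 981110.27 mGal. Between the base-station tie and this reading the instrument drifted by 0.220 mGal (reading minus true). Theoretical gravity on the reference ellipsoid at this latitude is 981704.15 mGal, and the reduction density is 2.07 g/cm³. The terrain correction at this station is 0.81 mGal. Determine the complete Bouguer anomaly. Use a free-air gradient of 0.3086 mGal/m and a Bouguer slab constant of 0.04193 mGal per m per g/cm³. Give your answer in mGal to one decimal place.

Drift-corrected reading = 981110.27 − (0.220) = 981110.050 mGal
Free-air correction = 0.3086 × 2214.5 = 683.39 mGal
Free-air anomaly = 981110.050 − 981704.15 + (683.39) = 89.290 mGal
Bouguer slab correction = 0.04193 × 2.07 × 2214.5 = 192.21 mGal
Simple Bouguer anomaly = 89.290 − (192.21) = -102.920 mGal
Complete Bouguer anomaly = -102.920 + 0.81 = -102.110 mGal

-102.1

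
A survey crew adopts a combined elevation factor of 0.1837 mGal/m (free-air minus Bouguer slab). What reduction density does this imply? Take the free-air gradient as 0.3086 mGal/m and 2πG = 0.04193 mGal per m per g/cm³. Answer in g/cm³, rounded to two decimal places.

2.98

0.1837 = 0.3086 − 0.04193 × ρ
ρ = (0.3086 − 0.1837) / 0.04193 = 2.98 g/cm³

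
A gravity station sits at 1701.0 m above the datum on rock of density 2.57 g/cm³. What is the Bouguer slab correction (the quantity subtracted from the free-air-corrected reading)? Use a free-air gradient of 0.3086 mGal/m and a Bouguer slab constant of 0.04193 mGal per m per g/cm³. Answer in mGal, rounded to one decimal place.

Bouguer slab correction = 0.04193 × 2.57 × 1701.0 = 183.3 mGal

183.3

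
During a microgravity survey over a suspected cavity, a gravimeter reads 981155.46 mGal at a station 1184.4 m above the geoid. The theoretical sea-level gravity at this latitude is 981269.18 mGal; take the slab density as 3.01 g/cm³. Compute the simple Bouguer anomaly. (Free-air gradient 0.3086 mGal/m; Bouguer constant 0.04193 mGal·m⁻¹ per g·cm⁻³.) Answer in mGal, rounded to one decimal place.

Free-air correction = 0.3086 × 1184.4 = 365.51 mGal
Free-air anomaly = 981155.46 − 981269.18 + (365.51) = 251.79 mGal
Bouguer slab correction = 0.04193 × 3.01 × 1184.4 = 149.48 mGal
Simple Bouguer anomaly = 251.79 − (149.48) = 102.31 mGal

102.3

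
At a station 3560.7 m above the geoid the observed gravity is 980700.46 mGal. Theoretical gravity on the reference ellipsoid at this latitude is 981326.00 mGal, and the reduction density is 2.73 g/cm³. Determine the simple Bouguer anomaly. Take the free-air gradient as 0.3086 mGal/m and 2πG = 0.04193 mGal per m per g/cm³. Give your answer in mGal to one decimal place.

65.7

Free-air correction = 0.3086 × 3560.7 = 1098.83 mGal
Free-air anomaly = 980700.46 − 981326.00 + (1098.83) = 473.29 mGal
Bouguer slab correction = 0.04193 × 2.73 × 3560.7 = 407.59 mGal
Simple Bouguer anomaly = 473.29 − (407.59) = 65.70 mGal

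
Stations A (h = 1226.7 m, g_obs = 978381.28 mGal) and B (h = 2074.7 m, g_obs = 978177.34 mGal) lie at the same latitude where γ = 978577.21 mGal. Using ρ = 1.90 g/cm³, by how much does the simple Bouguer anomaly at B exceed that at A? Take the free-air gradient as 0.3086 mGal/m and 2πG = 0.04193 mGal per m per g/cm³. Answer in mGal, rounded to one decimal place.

-9.8

Δg_SB(A) = 978381.28 − 978577.21 + 0.3086×1226.7 − 0.04193×1.90×1226.7 = 84.90 mGal
Δg_SB(B) = 978177.34 − 978577.21 + 0.3086×2074.7 − 0.04193×1.90×2074.7 = 75.10 mGal
Difference = 75.10 − (84.90) = -9.80 mGal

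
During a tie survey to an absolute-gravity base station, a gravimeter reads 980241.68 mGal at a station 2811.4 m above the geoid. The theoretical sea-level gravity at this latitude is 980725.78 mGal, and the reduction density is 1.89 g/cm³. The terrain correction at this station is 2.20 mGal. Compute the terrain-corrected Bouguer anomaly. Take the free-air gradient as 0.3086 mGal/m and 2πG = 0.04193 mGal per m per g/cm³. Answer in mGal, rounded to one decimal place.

162.9

Free-air correction = 0.3086 × 2811.4 = 867.60 mGal
Free-air anomaly = 980241.68 − 980725.78 + (867.60) = 383.50 mGal
Bouguer slab correction = 0.04193 × 1.89 × 2811.4 = 222.80 mGal
Simple Bouguer anomaly = 383.50 − (222.80) = 160.70 mGal
Complete Bouguer anomaly = 160.70 + 2.20 = 162.90 mGal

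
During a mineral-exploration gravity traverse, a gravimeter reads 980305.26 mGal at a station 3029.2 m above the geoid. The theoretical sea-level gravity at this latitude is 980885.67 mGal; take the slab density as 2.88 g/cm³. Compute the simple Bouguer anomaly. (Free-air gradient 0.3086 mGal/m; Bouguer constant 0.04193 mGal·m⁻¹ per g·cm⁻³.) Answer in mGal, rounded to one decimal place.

-11.4

Free-air correction = 0.3086 × 3029.2 = 934.81 mGal
Free-air anomaly = 980305.26 − 980885.67 + (934.81) = 354.40 mGal
Bouguer slab correction = 0.04193 × 2.88 × 3029.2 = 365.80 mGal
Simple Bouguer anomaly = 354.40 − (365.80) = -11.40 mGal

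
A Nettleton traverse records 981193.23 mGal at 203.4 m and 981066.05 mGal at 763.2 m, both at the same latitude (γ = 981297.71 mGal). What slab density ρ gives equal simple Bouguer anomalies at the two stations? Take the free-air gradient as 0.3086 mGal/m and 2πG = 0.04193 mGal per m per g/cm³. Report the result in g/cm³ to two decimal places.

Δg_obs = 981066.05 − 981193.23 = -127.18 mGal over Δh = 763.2 − 203.4 = 559.8 m
Equal Bouguer anomalies ⇒ Δg_obs + (0.3086 − 0.04193ρ)·Δh = 0
0.3086 − 0.04193ρ = −Δg_obs/Δh = 0.22719
ρ = (0.3086 − 0.22719) / 0.04193 = 1.94 g/cm³

1.94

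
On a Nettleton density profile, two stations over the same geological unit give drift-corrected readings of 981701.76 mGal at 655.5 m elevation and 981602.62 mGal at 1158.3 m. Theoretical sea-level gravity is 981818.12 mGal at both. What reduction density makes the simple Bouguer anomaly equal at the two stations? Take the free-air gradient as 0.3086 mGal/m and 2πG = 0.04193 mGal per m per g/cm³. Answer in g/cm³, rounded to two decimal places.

Δg_obs = 981602.62 − 981701.76 = -99.14 mGal over Δh = 1158.3 − 655.5 = 502.8 m
Equal Bouguer anomalies ⇒ Δg_obs + (0.3086 − 0.04193ρ)·Δh = 0
0.3086 − 0.04193ρ = −Δg_obs/Δh = 0.19718
ρ = (0.3086 − 0.19718) / 0.04193 = 2.66 g/cm³

2.66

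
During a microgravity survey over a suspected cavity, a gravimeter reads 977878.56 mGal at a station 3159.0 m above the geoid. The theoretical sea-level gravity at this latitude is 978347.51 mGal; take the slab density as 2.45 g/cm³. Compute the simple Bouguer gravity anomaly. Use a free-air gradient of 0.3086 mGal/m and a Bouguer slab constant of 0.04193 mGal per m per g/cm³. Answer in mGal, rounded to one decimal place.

181.4

Free-air correction = 0.3086 × 3159.0 = 974.87 mGal
Free-air anomaly = 977878.56 − 978347.51 + (974.87) = 505.92 mGal
Bouguer slab correction = 0.04193 × 2.45 × 3159.0 = 324.52 mGal
Simple Bouguer anomaly = 505.92 − (324.52) = 181.40 mGal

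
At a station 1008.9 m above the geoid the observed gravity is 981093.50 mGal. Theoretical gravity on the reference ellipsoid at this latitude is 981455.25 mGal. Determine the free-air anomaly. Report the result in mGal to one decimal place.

Free-air correction = 0.3086 × 1008.9 = 311.35 mGal
Free-air anomaly = 981093.50 − 981455.25 + (311.35) = -50.40 mGal

-50.4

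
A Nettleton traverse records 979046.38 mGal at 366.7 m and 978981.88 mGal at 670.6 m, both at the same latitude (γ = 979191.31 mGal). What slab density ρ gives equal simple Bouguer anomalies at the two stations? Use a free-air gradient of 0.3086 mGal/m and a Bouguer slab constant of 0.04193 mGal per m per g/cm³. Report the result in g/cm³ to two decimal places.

2.30

Δg_obs = 978981.88 − 979046.38 = -64.50 mGal over Δh = 670.6 − 366.7 = 303.9 m
Equal Bouguer anomalies ⇒ Δg_obs + (0.3086 − 0.04193ρ)·Δh = 0
0.3086 − 0.04193ρ = −Δg_obs/Δh = 0.21224
ρ = (0.3086 − 0.21224) / 0.04193 = 2.30 g/cm³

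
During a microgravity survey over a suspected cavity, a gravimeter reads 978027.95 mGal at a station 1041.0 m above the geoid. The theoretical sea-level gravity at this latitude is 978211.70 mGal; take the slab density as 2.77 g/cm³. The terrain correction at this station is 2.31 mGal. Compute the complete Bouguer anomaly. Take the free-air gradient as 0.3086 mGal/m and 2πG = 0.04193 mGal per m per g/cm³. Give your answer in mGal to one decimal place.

18.9

Free-air correction = 0.3086 × 1041.0 = 321.25 mGal
Free-air anomaly = 978027.95 − 978211.70 + (321.25) = 137.50 mGal
Bouguer slab correction = 0.04193 × 2.77 × 1041.0 = 120.91 mGal
Simple Bouguer anomaly = 137.50 − (120.91) = 16.59 mGal
Complete Bouguer anomaly = 16.59 + 2.31 = 18.90 mGal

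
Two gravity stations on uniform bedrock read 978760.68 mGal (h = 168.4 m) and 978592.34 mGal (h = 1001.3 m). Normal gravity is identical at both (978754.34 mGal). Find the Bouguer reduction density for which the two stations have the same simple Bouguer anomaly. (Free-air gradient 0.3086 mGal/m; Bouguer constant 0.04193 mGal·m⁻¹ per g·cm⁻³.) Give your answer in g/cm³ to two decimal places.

2.54

Δg_obs = 978592.34 − 978760.68 = -168.34 mGal over Δh = 1001.3 − 168.4 = 832.9 m
Equal Bouguer anomalies ⇒ Δg_obs + (0.3086 − 0.04193ρ)·Δh = 0
0.3086 − 0.04193ρ = −Δg_obs/Δh = 0.20211
ρ = (0.3086 − 0.20211) / 0.04193 = 2.54 g/cm³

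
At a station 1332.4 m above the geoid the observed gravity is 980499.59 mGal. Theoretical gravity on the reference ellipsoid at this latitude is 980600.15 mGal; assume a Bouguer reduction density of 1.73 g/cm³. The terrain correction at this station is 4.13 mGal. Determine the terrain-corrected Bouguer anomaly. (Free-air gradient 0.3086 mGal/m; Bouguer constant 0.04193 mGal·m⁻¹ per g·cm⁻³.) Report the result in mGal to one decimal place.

218.1

Free-air correction = 0.3086 × 1332.4 = 411.18 mGal
Free-air anomaly = 980499.59 − 980600.15 + (411.18) = 310.62 mGal
Bouguer slab correction = 0.04193 × 1.73 × 1332.4 = 96.65 mGal
Simple Bouguer anomaly = 310.62 − (96.65) = 213.97 mGal
Complete Bouguer anomaly = 213.97 + 4.13 = 218.10 mGal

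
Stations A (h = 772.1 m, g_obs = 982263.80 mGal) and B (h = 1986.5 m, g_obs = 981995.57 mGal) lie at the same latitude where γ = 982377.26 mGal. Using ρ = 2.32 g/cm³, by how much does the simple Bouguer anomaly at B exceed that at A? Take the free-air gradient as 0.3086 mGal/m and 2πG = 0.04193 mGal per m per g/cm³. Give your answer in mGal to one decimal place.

-11.6

Δg_SB(A) = 982263.80 − 982377.26 + 0.3086×772.1 − 0.04193×2.32×772.1 = 49.70 mGal
Δg_SB(B) = 981995.57 − 982377.26 + 0.3086×1986.5 − 0.04193×2.32×1986.5 = 38.10 mGal
Difference = 38.10 − (49.70) = -11.60 mGal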